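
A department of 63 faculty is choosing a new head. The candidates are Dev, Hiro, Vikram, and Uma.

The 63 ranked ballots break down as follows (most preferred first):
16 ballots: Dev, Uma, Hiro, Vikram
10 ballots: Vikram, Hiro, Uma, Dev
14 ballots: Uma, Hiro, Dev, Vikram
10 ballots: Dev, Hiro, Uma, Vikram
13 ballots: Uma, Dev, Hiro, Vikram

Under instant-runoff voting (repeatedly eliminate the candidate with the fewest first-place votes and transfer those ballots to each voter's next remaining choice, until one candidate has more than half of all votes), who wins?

Uma

Round 1: Dev 26, Hiro 0, Vikram 10, Uma 27. Hiro eliminated.
Round 2: Dev 26, Vikram 10, Uma 27. Vikram eliminated.
Round 3: Dev 26, Uma 37. Uma has a majority (≥32).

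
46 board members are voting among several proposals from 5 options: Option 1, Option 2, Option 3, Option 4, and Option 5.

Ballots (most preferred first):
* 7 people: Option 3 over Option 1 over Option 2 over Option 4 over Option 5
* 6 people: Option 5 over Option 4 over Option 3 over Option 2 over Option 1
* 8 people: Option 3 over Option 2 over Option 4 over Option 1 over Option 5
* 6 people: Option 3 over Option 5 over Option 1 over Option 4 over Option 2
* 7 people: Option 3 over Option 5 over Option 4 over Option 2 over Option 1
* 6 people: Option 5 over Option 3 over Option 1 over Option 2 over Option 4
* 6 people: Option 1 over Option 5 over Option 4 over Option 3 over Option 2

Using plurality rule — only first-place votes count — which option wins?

First-place votes: Option 1 6, Option 2 0, Option 3 28, Option 4 0, Option 5 12.

Option 3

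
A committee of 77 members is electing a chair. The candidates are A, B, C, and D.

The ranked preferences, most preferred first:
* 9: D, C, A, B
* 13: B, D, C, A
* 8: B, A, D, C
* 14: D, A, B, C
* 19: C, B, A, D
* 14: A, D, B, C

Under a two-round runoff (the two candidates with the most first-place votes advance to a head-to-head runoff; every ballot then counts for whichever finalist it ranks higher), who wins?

B

Round 1 first-place votes: A 14, B 21, C 19, D 23. D and B advance.
Runoff: D is ranked above B on 37 ballots, B above D on 40.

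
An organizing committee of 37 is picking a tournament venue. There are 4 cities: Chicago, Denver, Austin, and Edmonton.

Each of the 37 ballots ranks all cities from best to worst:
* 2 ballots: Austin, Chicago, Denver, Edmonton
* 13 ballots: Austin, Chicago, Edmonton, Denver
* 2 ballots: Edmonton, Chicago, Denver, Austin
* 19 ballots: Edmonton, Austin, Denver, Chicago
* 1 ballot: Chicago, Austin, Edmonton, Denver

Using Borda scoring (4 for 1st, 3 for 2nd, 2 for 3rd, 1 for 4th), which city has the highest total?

Austin

Chicago: 2×3 + 13×3 + 2×3 + 19×1 + 1×4 = 74
Denver: 2×2 + 13×1 + 2×2 + 19×2 + 1×1 = 60
Austin: 2×4 + 13×4 + 2×1 + 19×3 + 1×3 = 122
Edmonton: 2×1 + 13×2 + 2×4 + 19×4 + 1×2 = 114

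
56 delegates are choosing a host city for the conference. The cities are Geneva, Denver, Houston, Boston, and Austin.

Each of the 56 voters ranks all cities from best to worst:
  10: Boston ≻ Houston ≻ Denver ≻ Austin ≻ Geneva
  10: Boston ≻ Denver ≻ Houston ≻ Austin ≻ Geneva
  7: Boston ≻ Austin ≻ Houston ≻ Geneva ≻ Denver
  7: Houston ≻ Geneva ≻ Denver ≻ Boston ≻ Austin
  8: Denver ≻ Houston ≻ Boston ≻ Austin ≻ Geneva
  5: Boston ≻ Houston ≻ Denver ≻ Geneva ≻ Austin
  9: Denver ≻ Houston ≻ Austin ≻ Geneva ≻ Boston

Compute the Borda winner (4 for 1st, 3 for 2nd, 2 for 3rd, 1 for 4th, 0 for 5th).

Geneva: 10×0 + 10×0 + 7×1 + 7×3 + 8×0 + 5×1 + 9×1 = 42
Denver: 10×2 + 10×3 + 7×0 + 7×2 + 8×4 + 5×2 + 9×4 = 142
Houston: 10×3 + 10×2 + 7×2 + 7×4 + 8×3 + 5×3 + 9×3 = 158
Boston: 10×4 + 10×4 + 7×4 + 7×1 + 8×2 + 5×4 + 9×0 = 151
Austin: 10×1 + 10×1 + 7×3 + 7×0 + 8×1 + 5×0 + 9×2 = 67

Houston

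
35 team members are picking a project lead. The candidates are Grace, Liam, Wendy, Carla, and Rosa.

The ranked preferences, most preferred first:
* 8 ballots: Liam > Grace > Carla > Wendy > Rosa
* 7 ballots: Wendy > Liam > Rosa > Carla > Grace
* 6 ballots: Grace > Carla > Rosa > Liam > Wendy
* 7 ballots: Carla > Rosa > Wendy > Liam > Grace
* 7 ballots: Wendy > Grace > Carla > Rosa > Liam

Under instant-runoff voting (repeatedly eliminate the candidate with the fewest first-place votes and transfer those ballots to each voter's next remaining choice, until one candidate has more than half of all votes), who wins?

Carla

Round 1: Grace 6, Liam 8, Wendy 14, Carla 7, Rosa 0. Rosa eliminated.
Round 2: Grace 6, Liam 8, Wendy 14, Carla 7. Grace eliminated.
Round 3: Liam 8, Wendy 14, Carla 13. Liam eliminated.
Round 4: Wendy 14, Carla 21. Carla has a majority (≥18).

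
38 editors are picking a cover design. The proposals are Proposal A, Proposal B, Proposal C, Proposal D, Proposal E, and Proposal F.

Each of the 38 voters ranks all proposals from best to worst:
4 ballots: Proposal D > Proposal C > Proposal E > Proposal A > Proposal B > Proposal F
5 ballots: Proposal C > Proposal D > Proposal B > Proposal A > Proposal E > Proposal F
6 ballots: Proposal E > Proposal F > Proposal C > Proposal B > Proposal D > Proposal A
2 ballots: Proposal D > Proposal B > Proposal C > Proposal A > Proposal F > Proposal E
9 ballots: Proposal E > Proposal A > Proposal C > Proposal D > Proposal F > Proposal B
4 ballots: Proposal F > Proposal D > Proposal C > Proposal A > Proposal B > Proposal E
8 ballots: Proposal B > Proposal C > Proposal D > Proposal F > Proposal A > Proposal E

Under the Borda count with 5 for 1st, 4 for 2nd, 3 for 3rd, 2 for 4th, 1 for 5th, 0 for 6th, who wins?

Proposal A: 4×2 + 5×2 + 6×0 + 2×2 + 9×4 + 4×2 + 8×1 = 74
Proposal B: 4×1 + 5×3 + 6×2 + 2×4 + 9×0 + 4×1 + 8×5 = 83
Proposal C: 4×4 + 5×5 + 6×3 + 2×3 + 9×3 + 4×3 + 8×4 = 136
Proposal D: 4×5 + 5×4 + 6×1 + 2×5 + 9×2 + 4×4 + 8×3 = 114
Proposal E: 4×3 + 5×1 + 6×5 + 2×0 + 9×5 + 4×0 + 8×0 = 92
Proposal F: 4×0 + 5×0 + 6×4 + 2×1 + 9×1 + 4×5 + 8×2 = 71

Proposal C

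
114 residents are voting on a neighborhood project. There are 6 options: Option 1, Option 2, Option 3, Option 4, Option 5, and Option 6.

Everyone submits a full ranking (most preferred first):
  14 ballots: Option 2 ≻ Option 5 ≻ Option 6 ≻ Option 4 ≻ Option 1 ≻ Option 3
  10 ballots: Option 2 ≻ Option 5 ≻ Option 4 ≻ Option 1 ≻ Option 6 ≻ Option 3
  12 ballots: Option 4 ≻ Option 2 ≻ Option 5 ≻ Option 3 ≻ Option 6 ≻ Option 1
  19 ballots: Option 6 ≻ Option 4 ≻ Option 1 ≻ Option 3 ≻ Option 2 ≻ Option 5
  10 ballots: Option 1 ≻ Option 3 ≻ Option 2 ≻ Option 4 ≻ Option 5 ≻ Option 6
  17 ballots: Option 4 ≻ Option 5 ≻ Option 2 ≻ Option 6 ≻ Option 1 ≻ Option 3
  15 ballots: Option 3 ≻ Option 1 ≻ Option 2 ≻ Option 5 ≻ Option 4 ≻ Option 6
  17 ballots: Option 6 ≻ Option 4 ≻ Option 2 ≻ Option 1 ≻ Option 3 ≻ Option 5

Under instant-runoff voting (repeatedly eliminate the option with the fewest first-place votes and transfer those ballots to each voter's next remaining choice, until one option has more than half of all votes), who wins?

Option 4

Round 1: Option 1 10, Option 2 24, Option 3 15, Option 4 29, Option 5 0, Option 6 36. Option 5 eliminated.
Round 2: Option 1 10, Option 2 24, Option 3 15, Option 4 29, Option 6 36. Option 1 eliminated.
Round 3: Option 2 24, Option 3 25, Option 4 29, Option 6 36. Option 2 eliminated.
Round 4: Option 3 25, Option 4 39, Option 6 50. Option 3 eliminated.
Round 5: Option 4 64, Option 6 50. Option 4 has a majority (≥58).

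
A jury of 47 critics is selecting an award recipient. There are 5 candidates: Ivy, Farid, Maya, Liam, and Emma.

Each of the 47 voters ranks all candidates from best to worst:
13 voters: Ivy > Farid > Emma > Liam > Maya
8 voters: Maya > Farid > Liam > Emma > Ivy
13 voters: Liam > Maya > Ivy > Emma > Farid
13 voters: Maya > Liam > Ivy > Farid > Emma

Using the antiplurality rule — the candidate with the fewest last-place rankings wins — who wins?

Last-place votes: Ivy 8, Farid 13, Maya 13, Liam 0, Emma 13.

Liam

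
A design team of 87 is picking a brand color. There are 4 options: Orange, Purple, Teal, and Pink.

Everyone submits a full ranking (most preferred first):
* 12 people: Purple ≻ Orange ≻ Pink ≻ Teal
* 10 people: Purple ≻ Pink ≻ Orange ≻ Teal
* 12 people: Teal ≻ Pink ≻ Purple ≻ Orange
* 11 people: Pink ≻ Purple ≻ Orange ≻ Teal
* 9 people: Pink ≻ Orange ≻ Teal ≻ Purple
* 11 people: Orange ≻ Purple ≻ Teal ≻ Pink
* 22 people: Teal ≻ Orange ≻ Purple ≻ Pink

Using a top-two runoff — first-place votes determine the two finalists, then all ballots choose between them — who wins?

Purple

Round 1 first-place votes: Orange 11, Purple 22, Teal 34, Pink 20. Teal and Purple advance.
Runoff: Teal is ranked above Purple on 43 ballots, Purple above Teal on 44.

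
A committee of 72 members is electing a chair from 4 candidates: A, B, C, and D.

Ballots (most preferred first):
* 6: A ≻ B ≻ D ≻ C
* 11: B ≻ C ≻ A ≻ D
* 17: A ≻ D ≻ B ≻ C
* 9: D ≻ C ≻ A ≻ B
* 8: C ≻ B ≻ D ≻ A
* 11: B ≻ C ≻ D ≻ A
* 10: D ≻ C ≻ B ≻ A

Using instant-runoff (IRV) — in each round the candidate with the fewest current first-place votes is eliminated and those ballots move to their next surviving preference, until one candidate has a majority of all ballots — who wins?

B

Round 1: A 23, B 22, C 8, D 19. C eliminated.
Round 2: A 23, B 30, D 19. D eliminated.
Round 3: A 32, B 40. B has a majority (≥37).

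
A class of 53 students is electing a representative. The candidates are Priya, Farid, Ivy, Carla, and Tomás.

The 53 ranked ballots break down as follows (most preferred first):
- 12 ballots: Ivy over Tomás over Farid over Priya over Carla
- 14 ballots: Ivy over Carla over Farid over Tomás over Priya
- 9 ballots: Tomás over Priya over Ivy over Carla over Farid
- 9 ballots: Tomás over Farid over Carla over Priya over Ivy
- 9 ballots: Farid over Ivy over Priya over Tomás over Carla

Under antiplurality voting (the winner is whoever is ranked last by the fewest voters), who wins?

Last-place votes: Priya 14, Farid 9, Ivy 9, Carla 21, Tomás 0.

Tomás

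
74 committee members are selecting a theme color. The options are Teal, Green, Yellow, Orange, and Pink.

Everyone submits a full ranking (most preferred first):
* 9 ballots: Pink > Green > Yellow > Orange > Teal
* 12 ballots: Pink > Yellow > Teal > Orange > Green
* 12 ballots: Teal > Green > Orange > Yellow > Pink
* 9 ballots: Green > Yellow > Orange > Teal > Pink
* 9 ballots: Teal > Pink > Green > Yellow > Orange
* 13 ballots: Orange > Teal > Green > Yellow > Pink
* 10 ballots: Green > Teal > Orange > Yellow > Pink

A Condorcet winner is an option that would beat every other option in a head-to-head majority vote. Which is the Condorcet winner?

Teal

Teal vs Green: 46–28
Teal vs Yellow: 44–30
Teal vs Orange: 43–31
Teal vs Pink: 53–21
Teal beats every other option.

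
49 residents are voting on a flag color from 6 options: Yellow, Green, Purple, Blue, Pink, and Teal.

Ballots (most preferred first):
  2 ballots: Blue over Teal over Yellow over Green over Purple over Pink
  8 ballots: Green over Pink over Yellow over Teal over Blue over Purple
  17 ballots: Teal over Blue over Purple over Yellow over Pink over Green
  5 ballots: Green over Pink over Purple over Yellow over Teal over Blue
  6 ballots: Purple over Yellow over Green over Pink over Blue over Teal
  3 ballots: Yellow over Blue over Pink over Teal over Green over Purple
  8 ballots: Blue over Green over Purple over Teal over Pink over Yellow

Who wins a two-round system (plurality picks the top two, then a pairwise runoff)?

Green

Round 1 first-place votes: Yellow 3, Green 13, Purple 6, Blue 10, Pink 0, Teal 17. Teal and Green advance.
Runoff: Teal is ranked above Green on 22 ballots, Green above Teal on 27.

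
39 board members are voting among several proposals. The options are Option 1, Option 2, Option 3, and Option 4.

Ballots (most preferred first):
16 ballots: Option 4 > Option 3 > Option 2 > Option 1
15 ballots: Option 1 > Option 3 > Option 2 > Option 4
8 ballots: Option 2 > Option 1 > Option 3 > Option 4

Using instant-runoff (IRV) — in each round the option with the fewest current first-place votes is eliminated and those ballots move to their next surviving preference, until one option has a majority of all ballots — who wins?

Round 1: Option 1 15, Option 2 8, Option 3 0, Option 4 16. Option 3 eliminated.
Round 2: Option 1 15, Option 2 8, Option 4 16. Option 2 eliminated.
Round 3: Option 1 23, Option 4 16. Option 1 has a majority (≥20).

Option 1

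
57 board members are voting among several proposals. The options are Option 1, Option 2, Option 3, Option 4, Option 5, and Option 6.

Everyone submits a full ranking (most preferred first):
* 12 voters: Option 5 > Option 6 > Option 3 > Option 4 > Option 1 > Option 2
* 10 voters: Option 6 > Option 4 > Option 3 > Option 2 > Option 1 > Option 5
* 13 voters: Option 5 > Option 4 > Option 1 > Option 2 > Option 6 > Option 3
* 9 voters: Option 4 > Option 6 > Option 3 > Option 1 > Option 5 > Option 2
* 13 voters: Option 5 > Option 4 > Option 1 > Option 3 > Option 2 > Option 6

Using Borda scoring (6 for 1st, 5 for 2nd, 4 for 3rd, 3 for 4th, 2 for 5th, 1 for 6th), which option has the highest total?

Option 1: 12×2 + 10×2 + 13×4 + 9×3 + 13×4 = 175
Option 2: 12×1 + 10×3 + 13×3 + 9×1 + 13×2 = 116
Option 3: 12×4 + 10×4 + 13×1 + 9×4 + 13×3 = 176
Option 4: 12×3 + 10×5 + 13×5 + 9×6 + 13×5 = 270
Option 5: 12×6 + 10×1 + 13×6 + 9×2 + 13×6 = 256
Option 6: 12×5 + 10×6 + 13×2 + 9×5 + 13×1 = 204

Option 4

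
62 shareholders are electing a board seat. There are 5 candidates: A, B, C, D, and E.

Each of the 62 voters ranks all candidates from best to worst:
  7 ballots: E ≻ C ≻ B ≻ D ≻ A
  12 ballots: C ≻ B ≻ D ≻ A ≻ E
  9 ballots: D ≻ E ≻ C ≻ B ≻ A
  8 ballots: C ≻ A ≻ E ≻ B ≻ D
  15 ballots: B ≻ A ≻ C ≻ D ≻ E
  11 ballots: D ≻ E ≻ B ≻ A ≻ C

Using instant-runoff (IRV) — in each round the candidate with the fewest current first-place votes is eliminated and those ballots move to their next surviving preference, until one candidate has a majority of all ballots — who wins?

C

Round 1: A 0, B 15, C 20, D 20, E 7. A eliminated.
Round 2: B 15, C 20, D 20, E 7. E eliminated.
Round 3: B 15, C 27, D 20. B eliminated.
Round 4: C 42, D 20. C has a majority (≥32).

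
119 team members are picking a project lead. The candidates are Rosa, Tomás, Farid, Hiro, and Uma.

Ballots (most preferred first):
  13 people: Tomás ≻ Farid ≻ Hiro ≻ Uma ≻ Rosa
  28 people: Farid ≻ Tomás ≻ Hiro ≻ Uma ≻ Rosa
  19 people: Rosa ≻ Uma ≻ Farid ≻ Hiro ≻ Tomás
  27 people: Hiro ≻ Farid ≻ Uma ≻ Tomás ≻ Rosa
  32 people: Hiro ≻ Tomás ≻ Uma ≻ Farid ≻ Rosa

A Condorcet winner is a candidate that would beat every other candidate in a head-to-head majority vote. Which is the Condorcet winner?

Farid

Farid vs Rosa: 100–19
Farid vs Tomás: 74–45
Farid vs Hiro: 60–59
Farid vs Uma: 68–51
Farid beats every other candidate.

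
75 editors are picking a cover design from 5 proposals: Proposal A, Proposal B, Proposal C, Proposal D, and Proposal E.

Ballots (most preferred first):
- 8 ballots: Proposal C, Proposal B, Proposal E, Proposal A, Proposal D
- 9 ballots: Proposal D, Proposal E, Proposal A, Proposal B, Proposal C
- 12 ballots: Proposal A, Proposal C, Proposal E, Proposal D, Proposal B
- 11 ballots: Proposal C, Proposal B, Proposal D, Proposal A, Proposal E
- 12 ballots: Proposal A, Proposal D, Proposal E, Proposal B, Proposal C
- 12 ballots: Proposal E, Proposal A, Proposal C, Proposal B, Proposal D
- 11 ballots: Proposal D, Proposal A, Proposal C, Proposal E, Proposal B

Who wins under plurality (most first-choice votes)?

First-place votes: Proposal A 24, Proposal B 0, Proposal C 19, Proposal D 20, Proposal E 12.

Proposal A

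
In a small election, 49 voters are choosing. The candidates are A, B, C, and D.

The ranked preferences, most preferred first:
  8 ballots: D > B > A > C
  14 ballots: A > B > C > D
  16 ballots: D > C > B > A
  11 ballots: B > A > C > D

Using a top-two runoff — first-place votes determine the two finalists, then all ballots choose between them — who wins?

A

Round 1 first-place votes: A 14, B 11, C 0, D 24. D and A advance.
Runoff: D is ranked above A on 24 ballots, A above D on 25.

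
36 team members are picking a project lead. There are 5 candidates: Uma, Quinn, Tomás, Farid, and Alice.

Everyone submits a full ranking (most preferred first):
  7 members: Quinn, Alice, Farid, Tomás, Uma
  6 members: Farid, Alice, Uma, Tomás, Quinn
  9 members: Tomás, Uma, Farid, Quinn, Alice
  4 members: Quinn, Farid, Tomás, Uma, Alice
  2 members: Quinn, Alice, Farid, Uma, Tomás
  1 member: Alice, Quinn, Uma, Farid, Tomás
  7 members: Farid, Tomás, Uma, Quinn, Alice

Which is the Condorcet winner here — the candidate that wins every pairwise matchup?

Farid vs Uma: 26–10
Farid vs Quinn: 22–14
Farid vs Tomás: 27–9
Farid vs Alice: 26–10
Farid beats every other candidate.

Farid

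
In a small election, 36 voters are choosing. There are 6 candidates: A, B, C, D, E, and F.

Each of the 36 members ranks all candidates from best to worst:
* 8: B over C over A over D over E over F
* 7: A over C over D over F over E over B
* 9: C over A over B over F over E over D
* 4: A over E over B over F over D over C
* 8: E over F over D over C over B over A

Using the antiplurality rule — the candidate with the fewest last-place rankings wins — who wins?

E

Last-place votes: A 8, B 7, C 4, D 9, E 0, F 8.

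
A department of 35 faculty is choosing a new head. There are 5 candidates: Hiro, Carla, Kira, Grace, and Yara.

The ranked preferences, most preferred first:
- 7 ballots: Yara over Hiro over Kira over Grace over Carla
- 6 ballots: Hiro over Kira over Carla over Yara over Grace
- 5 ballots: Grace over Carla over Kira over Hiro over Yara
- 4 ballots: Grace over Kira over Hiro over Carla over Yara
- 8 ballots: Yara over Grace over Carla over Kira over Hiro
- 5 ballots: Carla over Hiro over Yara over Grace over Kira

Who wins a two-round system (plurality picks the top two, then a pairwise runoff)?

Yara

Round 1 first-place votes: Hiro 6, Carla 5, Kira 0, Grace 9, Yara 15. Yara and Grace advance.
Runoff: Yara is ranked above Grace on 26 ballots, Grace above Yara on 9.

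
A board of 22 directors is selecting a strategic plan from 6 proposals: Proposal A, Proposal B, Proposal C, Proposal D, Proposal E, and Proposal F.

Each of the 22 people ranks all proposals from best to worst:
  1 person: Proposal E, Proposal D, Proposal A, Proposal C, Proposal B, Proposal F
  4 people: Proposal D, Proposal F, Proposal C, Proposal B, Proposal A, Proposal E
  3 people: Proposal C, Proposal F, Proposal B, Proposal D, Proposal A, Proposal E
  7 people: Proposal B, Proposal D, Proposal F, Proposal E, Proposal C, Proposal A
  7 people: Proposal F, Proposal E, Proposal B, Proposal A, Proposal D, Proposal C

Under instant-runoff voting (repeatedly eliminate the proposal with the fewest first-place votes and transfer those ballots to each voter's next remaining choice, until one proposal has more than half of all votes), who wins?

Round 1: Proposal A 0, Proposal B 7, Proposal C 3, Proposal D 4, Proposal E 1, Proposal F 7. Proposal A eliminated.
Round 2: Proposal B 7, Proposal C 3, Proposal D 4, Proposal E 1, Proposal F 7. Proposal E eliminated.
Round 3: Proposal B 7, Proposal C 3, Proposal D 5, Proposal F 7. Proposal C eliminated.
Round 4: Proposal B 7, Proposal D 5, Proposal F 10. Proposal D eliminated.
Round 5: Proposal B 8, Proposal F 14. Proposal F has a majority (≥12).

Proposal F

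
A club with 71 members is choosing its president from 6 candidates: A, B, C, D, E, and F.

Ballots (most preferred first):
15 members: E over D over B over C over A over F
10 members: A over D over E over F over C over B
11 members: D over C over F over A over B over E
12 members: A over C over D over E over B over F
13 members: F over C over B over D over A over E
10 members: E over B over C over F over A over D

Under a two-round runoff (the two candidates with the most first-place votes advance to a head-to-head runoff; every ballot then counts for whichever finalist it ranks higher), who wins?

Round 1 first-place votes: A 22, B 0, C 0, D 11, E 25, F 13. E and A advance.
Runoff: E is ranked above A on 25 ballots, A above E on 46.

A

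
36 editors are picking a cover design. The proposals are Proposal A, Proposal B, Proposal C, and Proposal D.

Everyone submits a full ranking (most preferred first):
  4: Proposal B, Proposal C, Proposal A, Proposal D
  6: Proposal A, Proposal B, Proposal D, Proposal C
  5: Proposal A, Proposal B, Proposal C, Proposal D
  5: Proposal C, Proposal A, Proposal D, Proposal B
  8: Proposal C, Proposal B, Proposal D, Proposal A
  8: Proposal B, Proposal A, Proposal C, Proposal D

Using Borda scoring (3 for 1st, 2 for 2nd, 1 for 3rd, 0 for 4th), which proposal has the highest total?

Proposal B

Proposal A: 4×1 + 6×3 + 5×3 + 5×2 + 8×0 + 8×2 = 63
Proposal B: 4×3 + 6×2 + 5×2 + 5×0 + 8×2 + 8×3 = 74
Proposal C: 4×2 + 6×0 + 5×1 + 5×3 + 8×3 + 8×1 = 60
Proposal D: 4×0 + 6×1 + 5×0 + 5×1 + 8×1 + 8×0 = 19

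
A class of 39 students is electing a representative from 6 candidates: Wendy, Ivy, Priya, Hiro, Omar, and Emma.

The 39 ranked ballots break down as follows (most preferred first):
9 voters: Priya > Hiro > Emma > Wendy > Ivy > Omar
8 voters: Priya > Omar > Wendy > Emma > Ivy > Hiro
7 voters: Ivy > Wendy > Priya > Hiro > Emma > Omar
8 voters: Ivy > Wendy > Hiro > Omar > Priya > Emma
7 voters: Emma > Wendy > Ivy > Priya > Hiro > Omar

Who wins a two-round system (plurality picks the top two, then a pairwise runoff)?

Ivy

Round 1 first-place votes: Wendy 0, Ivy 15, Priya 17, Hiro 0, Omar 0, Emma 7. Priya and Ivy advance.
Runoff: Priya is ranked above Ivy on 17 ballots, Ivy above Priya on 22.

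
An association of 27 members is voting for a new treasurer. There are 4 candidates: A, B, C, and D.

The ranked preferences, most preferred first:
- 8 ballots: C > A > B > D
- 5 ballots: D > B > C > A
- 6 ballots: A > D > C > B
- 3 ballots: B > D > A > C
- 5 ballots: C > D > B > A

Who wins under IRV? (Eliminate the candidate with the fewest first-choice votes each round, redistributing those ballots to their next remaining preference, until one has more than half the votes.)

Round 1: A 6, B 3, C 13, D 5. B eliminated.
Round 2: A 6, C 13, D 8. A eliminated.
Round 3: C 13, D 14. D has a majority (≥14).

D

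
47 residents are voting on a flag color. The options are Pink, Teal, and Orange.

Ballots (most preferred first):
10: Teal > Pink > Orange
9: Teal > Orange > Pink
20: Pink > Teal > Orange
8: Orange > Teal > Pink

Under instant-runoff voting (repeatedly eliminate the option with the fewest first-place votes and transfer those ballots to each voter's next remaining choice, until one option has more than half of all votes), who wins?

Teal

Round 1: Pink 20, Teal 19, Orange 8. Orange eliminated.
Round 2: Pink 20, Teal 27. Teal has a majority (≥24).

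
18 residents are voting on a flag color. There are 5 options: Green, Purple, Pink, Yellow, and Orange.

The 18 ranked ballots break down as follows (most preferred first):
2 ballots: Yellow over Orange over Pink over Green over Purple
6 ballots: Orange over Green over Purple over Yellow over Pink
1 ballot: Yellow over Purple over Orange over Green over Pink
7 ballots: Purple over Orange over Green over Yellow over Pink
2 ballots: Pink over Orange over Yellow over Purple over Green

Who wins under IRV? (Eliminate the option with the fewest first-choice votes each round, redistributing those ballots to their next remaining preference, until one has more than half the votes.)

Round 1: Green 0, Purple 7, Pink 2, Yellow 3, Orange 6. Green eliminated.
Round 2: Purple 7, Pink 2, Yellow 3, Orange 6. Pink eliminated.
Round 3: Purple 7, Yellow 3, Orange 8. Yellow eliminated.
Round 4: Purple 8, Orange 10. Orange has a majority (≥10).

Orange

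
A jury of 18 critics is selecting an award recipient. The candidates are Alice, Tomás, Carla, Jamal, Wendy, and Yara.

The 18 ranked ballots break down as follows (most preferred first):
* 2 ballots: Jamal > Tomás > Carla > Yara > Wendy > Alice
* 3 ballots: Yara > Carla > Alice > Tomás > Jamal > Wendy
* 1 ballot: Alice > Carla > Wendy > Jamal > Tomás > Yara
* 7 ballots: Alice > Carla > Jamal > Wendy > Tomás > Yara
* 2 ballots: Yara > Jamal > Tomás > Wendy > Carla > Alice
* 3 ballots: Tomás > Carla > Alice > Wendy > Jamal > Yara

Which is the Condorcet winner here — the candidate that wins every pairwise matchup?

Carla vs Alice: 10–8
Carla vs Tomás: 11–7
Carla vs Jamal: 14–4
Carla vs Wendy: 16–2
Carla vs Yara: 13–5
Carla beats every other candidate.

Carla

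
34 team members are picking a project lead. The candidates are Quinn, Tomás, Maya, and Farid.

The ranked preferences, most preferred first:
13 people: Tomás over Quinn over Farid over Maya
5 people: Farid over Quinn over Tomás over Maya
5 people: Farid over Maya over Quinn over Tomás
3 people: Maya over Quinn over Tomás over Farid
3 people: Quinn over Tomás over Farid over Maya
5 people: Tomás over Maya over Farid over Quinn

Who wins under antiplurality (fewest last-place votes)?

Last-place votes: Quinn 5, Tomás 5, Maya 21, Farid 3.

Farid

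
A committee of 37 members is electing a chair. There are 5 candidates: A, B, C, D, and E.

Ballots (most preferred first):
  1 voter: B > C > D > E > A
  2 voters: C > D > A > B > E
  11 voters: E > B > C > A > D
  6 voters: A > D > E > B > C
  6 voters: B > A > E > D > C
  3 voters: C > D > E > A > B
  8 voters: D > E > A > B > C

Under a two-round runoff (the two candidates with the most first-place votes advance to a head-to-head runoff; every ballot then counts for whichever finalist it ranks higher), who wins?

Round 1 first-place votes: A 6, B 7, C 5, D 8, E 11. E and D advance.
Runoff: E is ranked above D on 17 ballots, D above E on 20.

D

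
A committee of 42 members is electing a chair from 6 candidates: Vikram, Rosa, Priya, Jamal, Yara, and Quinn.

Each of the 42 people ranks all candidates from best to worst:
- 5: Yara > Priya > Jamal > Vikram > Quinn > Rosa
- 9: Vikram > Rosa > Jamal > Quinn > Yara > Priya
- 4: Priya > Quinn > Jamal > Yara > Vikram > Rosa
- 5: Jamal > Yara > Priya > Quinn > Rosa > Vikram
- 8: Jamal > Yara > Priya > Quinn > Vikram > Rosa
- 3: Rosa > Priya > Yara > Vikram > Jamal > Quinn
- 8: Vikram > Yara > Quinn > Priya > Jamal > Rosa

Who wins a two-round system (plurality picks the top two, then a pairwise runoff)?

Jamal

Round 1 first-place votes: Vikram 17, Rosa 3, Priya 4, Jamal 13, Yara 5, Quinn 0. Vikram and Jamal advance.
Runoff: Vikram is ranked above Jamal on 20 ballots, Jamal above Vikram on 22.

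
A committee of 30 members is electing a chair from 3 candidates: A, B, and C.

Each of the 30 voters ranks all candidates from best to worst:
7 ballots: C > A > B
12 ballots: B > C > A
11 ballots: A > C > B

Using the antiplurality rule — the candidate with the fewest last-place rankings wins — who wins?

C

Last-place votes: A 12, B 18, C 0.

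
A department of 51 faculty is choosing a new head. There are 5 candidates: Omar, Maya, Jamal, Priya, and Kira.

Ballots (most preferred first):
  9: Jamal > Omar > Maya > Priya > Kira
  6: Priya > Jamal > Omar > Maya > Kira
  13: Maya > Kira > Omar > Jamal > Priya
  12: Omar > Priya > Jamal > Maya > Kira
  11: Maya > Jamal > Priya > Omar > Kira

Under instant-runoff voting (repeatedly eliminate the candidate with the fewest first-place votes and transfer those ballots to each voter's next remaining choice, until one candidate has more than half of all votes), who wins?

Jamal

Round 1: Omar 12, Maya 24, Jamal 9, Priya 6, Kira 0. Kira eliminated.
Round 2: Omar 12, Maya 24, Jamal 9, Priya 6. Priya eliminated.
Round 3: Omar 12, Maya 24, Jamal 15. Omar eliminated.
Round 4: Maya 24, Jamal 27. Jamal has a majority (≥26).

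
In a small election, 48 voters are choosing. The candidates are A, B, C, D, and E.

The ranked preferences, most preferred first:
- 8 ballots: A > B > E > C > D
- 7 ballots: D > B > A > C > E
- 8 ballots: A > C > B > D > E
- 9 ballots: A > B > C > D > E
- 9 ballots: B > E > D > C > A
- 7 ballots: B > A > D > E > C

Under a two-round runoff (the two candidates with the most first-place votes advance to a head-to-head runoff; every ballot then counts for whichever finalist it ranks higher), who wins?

A

Round 1 first-place votes: A 25, B 16, C 0, D 7, E 0. A and B advance.
Runoff: A is ranked above B on 25 ballots, B above A on 23.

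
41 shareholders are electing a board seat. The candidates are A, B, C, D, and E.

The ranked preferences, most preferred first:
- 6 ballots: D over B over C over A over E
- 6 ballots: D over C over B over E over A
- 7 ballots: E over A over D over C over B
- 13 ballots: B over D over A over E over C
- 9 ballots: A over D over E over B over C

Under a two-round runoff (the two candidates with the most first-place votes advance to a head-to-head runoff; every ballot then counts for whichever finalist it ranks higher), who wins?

Round 1 first-place votes: A 9, B 13, C 0, D 12, E 7. B and D advance.
Runoff: B is ranked above D on 13 ballots, D above B on 28.

D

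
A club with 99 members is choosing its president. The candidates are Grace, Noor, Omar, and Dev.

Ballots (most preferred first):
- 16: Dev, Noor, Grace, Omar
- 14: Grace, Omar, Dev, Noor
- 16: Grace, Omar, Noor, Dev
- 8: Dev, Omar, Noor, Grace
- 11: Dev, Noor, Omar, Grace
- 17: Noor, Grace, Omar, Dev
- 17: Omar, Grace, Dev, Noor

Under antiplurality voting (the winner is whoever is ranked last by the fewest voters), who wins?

Last-place votes: Grace 19, Noor 31, Omar 16, Dev 33.

Omar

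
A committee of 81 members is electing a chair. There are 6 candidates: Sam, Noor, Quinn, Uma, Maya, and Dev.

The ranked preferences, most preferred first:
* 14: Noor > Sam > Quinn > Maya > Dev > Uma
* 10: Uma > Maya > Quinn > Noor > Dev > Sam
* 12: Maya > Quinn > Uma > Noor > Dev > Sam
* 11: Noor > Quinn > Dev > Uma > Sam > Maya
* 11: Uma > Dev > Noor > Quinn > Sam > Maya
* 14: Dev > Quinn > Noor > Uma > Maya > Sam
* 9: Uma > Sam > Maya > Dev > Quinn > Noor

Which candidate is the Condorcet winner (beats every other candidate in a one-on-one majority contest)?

Quinn

Quinn vs Sam: 58–23
Quinn vs Noor: 45–36
Quinn vs Uma: 51–30
Quinn vs Maya: 50–31
Quinn vs Dev: 47–34
Quinn beats every other candidate.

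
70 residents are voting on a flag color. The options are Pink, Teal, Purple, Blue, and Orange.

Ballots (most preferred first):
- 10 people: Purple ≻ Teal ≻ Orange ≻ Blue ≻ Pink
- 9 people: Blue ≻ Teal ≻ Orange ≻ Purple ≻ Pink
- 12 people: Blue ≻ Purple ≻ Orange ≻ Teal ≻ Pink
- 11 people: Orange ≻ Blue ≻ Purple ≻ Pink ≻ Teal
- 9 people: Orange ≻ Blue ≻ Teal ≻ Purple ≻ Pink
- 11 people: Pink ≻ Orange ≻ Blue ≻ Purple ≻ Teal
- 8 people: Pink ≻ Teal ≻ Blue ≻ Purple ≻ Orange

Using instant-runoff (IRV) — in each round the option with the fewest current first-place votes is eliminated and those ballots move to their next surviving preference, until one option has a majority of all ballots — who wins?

Round 1: Pink 19, Teal 0, Purple 10, Blue 21, Orange 20. Teal eliminated.
Round 2: Pink 19, Purple 10, Blue 21, Orange 20. Purple eliminated.
Round 3: Pink 19, Blue 21, Orange 30. Pink eliminated.
Round 4: Blue 29, Orange 41. Orange has a majority (≥36).

Orange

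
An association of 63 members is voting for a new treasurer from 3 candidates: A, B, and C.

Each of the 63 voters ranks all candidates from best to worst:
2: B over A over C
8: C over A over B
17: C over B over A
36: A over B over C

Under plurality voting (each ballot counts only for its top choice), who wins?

A

First-place votes: A 36, B 2, C 25.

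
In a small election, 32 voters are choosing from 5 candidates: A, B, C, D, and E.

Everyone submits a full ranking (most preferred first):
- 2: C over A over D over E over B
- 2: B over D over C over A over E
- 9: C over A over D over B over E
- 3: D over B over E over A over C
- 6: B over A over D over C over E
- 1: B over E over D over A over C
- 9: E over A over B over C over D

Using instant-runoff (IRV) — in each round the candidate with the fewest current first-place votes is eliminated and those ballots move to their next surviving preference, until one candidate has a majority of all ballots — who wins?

B

Round 1: A 0, B 9, C 11, D 3, E 9. A eliminated.
Round 2: B 9, C 11, D 3, E 9. D eliminated.
Round 3: B 12, C 11, E 9. E eliminated.
Round 4: B 21, C 11. B has a majority (≥17).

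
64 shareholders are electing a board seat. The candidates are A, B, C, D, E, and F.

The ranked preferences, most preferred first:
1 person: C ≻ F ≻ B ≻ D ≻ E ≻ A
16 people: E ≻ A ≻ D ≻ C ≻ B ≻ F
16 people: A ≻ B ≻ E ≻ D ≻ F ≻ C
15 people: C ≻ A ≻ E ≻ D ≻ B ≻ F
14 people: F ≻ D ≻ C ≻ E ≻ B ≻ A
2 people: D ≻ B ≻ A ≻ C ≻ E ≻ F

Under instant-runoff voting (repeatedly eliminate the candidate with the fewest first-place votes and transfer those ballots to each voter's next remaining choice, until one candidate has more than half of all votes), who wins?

A

Round 1: A 16, B 0, C 16, D 2, E 16, F 14. B eliminated.
Round 2: A 16, C 16, D 2, E 16, F 14. D eliminated.
Round 3: A 18, C 16, E 16, F 14. F eliminated.
Round 4: A 18, C 30, E 16. E eliminated.
Round 5: A 34, C 30. A has a majority (≥33).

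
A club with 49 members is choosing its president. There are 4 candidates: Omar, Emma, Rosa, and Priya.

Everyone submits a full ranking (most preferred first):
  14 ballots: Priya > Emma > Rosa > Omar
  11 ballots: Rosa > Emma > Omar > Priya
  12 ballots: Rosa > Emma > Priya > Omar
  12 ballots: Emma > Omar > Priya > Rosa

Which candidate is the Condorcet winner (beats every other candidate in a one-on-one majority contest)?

Emma vs Omar: 49–0
Emma vs Rosa: 26–23
Emma vs Priya: 35–14
Emma beats every other candidate.

Emma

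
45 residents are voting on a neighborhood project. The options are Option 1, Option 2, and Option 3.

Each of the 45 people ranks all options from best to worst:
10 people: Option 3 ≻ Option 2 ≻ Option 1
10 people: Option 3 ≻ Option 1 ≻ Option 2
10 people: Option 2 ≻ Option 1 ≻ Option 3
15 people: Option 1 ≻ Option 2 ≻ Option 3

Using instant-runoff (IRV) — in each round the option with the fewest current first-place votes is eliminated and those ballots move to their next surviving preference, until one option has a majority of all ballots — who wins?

Option 1

Round 1: Option 1 15, Option 2 10, Option 3 20. Option 2 eliminated.
Round 2: Option 1 25, Option 3 20. Option 1 has a majority (≥23).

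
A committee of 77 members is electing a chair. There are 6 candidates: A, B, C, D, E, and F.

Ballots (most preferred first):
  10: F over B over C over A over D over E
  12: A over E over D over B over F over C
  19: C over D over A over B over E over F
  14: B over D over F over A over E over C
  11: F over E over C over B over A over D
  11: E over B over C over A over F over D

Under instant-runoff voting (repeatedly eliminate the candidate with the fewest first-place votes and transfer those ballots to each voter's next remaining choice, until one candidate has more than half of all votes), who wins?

B

Round 1: A 12, B 14, C 19, D 0, E 11, F 21. D eliminated.
Round 2: A 12, B 14, C 19, E 11, F 21. E eliminated.
Round 3: A 12, B 25, C 19, F 21. A eliminated.
Round 4: B 37, C 19, F 21. C eliminated.
Round 5: B 56, F 21. B has a majority (≥39).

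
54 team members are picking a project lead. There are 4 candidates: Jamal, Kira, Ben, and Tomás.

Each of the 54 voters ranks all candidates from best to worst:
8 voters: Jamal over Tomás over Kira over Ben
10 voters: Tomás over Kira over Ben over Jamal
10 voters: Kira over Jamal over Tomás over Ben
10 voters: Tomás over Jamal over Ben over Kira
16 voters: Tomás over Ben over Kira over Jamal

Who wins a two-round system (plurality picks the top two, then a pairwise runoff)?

Tomás

Round 1 first-place votes: Jamal 8, Kira 10, Ben 0, Tomás 36. Tomás and Kira advance.
Runoff: Tomás is ranked above Kira on 44 ballots, Kira above Tomás on 10.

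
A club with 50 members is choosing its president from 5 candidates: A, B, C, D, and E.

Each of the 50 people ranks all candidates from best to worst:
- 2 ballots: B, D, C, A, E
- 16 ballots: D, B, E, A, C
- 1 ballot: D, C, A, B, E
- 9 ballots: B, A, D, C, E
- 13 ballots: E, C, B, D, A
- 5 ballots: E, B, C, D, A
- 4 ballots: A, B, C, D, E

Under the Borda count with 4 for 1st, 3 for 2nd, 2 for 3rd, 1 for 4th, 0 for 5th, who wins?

B

A: 2×1 + 16×1 + 1×2 + 9×3 + 13×0 + 5×0 + 4×4 = 63
B: 2×4 + 16×3 + 1×1 + 9×4 + 13×2 + 5×3 + 4×3 = 146
C: 2×2 + 16×0 + 1×3 + 9×1 + 13×3 + 5×2 + 4×2 = 73
D: 2×3 + 16×4 + 1×4 + 9×2 + 13×1 + 5×1 + 4×1 = 114
E: 2×0 + 16×2 + 1×0 + 9×0 + 13×4 + 5×4 + 4×0 = 104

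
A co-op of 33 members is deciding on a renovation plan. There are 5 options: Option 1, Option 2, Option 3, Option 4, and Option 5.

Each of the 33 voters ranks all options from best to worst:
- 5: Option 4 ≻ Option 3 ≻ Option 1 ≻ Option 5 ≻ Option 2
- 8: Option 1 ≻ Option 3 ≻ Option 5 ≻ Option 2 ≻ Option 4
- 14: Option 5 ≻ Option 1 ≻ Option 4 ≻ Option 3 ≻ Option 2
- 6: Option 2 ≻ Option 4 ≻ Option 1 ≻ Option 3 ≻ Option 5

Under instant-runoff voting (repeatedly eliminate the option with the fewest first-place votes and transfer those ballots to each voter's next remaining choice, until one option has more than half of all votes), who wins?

Option 1

Round 1: Option 1 8, Option 2 6, Option 3 0, Option 4 5, Option 5 14. Option 3 eliminated.
Round 2: Option 1 8, Option 2 6, Option 4 5, Option 5 14. Option 4 eliminated.
Round 3: Option 1 13, Option 2 6, Option 5 14. Option 2 eliminated.
Round 4: Option 1 19, Option 5 14. Option 1 has a majority (≥17).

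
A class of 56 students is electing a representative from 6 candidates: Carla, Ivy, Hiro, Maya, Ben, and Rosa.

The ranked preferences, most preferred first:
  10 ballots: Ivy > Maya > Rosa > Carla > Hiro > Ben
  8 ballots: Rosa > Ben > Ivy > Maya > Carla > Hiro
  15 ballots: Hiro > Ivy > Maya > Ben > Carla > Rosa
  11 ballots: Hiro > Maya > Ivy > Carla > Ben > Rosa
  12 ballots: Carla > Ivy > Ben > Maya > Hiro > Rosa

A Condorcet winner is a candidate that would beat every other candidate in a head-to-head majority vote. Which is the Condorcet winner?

Ivy

Ivy vs Carla: 44–12
Ivy vs Hiro: 30–26
Ivy vs Maya: 45–11
Ivy vs Ben: 48–8
Ivy vs Rosa: 48–8
Ivy beats every other candidate.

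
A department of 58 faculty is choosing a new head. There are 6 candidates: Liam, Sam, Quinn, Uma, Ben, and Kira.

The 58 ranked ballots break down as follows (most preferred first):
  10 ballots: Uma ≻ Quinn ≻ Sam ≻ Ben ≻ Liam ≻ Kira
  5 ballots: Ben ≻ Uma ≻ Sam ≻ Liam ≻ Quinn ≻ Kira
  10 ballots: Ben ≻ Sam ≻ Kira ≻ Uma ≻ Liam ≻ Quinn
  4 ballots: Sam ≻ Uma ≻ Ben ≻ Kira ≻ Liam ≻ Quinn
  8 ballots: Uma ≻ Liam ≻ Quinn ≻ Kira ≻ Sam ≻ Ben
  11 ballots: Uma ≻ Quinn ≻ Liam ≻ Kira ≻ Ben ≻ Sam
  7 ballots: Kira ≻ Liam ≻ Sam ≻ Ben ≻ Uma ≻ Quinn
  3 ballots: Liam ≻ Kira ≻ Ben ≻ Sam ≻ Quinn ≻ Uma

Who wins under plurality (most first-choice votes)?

First-place votes: Liam 3, Sam 4, Quinn 0, Uma 29, Ben 15, Kira 7.

Uma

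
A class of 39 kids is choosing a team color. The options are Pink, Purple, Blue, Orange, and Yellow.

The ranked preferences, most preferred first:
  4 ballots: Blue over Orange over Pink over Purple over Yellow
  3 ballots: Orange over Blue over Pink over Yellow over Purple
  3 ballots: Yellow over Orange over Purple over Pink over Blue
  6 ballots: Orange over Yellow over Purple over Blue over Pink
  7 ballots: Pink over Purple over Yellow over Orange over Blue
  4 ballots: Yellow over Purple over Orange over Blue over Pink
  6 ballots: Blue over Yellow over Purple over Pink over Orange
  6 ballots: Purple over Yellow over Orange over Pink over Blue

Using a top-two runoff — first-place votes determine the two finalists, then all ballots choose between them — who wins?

Orange

Round 1 first-place votes: Pink 7, Purple 6, Blue 10, Orange 9, Yellow 7. Blue and Orange advance.
Runoff: Blue is ranked above Orange on 10 ballots, Orange above Blue on 29.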